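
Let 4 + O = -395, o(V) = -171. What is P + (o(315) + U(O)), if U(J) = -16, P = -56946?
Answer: -57133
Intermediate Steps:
O = -399 (O = -4 - 395 = -399)
P + (o(315) + U(O)) = -56946 + (-171 - 16) = -56946 - 187 = -57133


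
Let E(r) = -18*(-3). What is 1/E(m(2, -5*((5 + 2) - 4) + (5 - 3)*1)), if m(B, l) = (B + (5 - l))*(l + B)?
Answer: 1/54 ≈ 0.018519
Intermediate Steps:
m(B, l) = (B + l)*(5 + B - l) (m(B, l) = (5 + B - l)*(B + l) = (B + l)*(5 + B - l))
E(r) = 54
1/E(m(2, -5*((5 + 2) - 4) + (5 - 3)*1)) = 1/54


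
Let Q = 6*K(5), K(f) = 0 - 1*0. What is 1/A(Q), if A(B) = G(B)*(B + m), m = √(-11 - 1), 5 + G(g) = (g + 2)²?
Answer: I*√3/6 ≈ 0.28868*I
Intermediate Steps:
K(f) = 0 (K(f) = 0 + 0 = 0)
Q = 0 (Q = 6*0 = 0)
G(g) = -5 + (2 + g)² (G(g) = -5 + (g + 2)² = -5 + (2 + g)²)
m = 2*I*√3 (m = √(-12) = 2*I*√3 ≈ 3.4641*I)
A(B) = (-5 + (2 + B)²)*(B + 2*I*√3)
1/A(Q) = 1/((-5 + (2 + 0)²)*(0 + 2*I*√3)) = 1/((-5 + 2²)*(2*I*√3)) = 1/((-5 + 4)*(2*I*√3)) = 1/(-2*I*√3) = I*√3/6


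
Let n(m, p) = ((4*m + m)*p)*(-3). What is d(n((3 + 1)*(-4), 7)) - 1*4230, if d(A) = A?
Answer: -2550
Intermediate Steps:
n(m, p) = -15*m*p (n(m, p) = ((5*m)*p)*(-3) = (5*m*p)*(-3) = -15*m*p)
d(n((3 + 1)*(-4), 7)) - 1*4230 = -15*(3 + 1)*(-4)*7 - 1*4230 = -15*4*(-4)*7 - 4230 = -15*(-16)*7 - 4230 = 1680 - 4230 = -2550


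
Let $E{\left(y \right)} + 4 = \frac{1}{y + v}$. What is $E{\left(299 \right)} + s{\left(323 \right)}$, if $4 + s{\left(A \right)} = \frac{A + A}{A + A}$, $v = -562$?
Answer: $- \frac{1842}{263} \approx -7.0038$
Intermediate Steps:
$E{\left(y \right)} = -4 + \frac{1}{-562 + y}$ ($E{\left(y \right)} = -4 + \frac{1}{y - 562} = -4 + \frac{1}{-562 + y}$)
$s{\left(A \right)} = -3$ ($s{\left(A \right)} = -4 + \frac{A + A}{A + A} = -4 + \frac{2 A}{2 A} = -4 + 2 A \frac{1}{2 A} = -4 + 1 = -3$)
$E{\left(299 \right)} + s{\left(323 \right)} = \frac{2249 - 1196}{-562 + 299} - 3 = \frac{2249 - 1196}{-263} - 3 = \left(- \frac{1}{263}\right) 1053 - 3 = - \frac{1053}{263} - 3 = - \frac{1842}{263}$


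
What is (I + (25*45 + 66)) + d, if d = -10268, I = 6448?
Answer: -2629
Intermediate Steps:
(I + (25*45 + 66)) + d = (6448 + (25*45 + 66)) - 10268 = (6448 + (1125 + 66)) - 10268 = (6448 + 1191) - 10268 = 7639 - 10268 = -2629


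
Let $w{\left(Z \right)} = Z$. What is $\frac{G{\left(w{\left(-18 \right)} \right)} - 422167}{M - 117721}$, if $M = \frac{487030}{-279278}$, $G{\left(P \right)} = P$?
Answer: $\frac{58953491215}{16438686234} \approx 3.5863$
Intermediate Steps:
$M = - \frac{243515}{139639}$ ($M = 487030 \left(- \frac{1}{279278}\right) = - \frac{243515}{139639} \approx -1.7439$)
$\frac{G{\left(w{\left(-18 \right)} \right)} - 422167}{M - 117721} = \frac{-18 - 422167}{- \frac{243515}{139639} - 117721} = - \frac{422185}{- \frac{16438686234}{139639}} = \left(-422185\right) \left(- \frac{139639}{16438686234}\right) = \frac{58953491215}{16438686234}$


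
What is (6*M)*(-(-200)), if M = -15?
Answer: -18000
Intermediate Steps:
(6*M)*(-(-200)) = (6*(-15))*(-(-200)) = -(-3600)*(-5) = -90*200 = -18000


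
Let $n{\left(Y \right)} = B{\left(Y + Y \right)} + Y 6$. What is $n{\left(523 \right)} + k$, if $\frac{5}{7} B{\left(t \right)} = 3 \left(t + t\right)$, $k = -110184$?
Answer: $- \frac{491298}{5} \approx -98260.0$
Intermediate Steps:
$B{\left(t \right)} = \frac{42 t}{5}$ ($B{\left(t \right)} = \frac{7 \cdot 3 \left(t + t\right)}{5} = \frac{7 \cdot 3 \cdot 2 t}{5} = \frac{7 \cdot 6 t}{5} = \frac{42 t}{5}$)
$n{\left(Y \right)} = \frac{114 Y}{5}$ ($n{\left(Y \right)} = \frac{42 \left(Y + Y\right)}{5} + Y 6 = \frac{42 \cdot 2 Y}{5} + 6 Y = \frac{84 Y}{5} + 6 Y = \frac{114 Y}{5}$)
$n{\left(523 \right)} + k = \frac{114}{5} \cdot 523 - 110184 = \frac{59622}{5} - 110184 = - \frac{491298}{5}$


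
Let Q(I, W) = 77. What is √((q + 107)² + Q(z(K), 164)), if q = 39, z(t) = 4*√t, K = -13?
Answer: 3*√2377 ≈ 146.26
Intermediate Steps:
√((q + 107)² + Q(z(K), 164)) = √((39 + 107)² + 77) = √(146² + 77) = √(21316 + 77) = √21393 = 3*√2377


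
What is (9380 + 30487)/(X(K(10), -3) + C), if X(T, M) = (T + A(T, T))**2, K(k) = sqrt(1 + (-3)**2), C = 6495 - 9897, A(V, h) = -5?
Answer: -44744063/3778563 + 132890*sqrt(10)/3778563 ≈ -11.730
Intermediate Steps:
C = -3402
K(k) = sqrt(10) (K(k) = sqrt(1 + 9) = sqrt(10))
X(T, M) = (-5 + T)**2 (X(T, M) = (T - 5)**2 = (-5 + T)**2)
(9380 + 30487)/(X(K(10), -3) + C) = (9380 + 30487)/((-5 + sqrt(10))**2 - 3402) = 39867/(-3402 + (-5 + sqrt(10))**2)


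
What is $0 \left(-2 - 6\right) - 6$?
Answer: $-6$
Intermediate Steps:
$0 \left(-2 - 6\right) - 6 = 0 \left(-8\right) - 6 = 0 - 6 = -6$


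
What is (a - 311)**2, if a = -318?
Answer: 395641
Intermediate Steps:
(a - 311)**2 = (-318 - 311)**2 = (-629)**2 = 395641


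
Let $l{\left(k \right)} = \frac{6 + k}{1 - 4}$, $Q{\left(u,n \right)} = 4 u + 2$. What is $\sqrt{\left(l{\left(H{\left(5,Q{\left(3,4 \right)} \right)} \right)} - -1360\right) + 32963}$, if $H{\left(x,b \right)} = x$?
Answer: $\frac{\sqrt{308874}}{3} \approx 185.25$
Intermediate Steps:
$Q{\left(u,n \right)} = 2 + 4 u$
$l{\left(k \right)} = -2 - \frac{k}{3}$ ($l{\left(k \right)} = \frac{6 + k}{-3} = \left(6 + k\right) \left(- \frac{1}{3}\right) = -2 - \frac{k}{3}$)
$\sqrt{\left(l{\left(H{\left(5,Q{\left(3,4 \right)} \right)} \right)} - -1360\right) + 32963} = \sqrt{\left(\left(-2 - \frac{5}{3}\right) - -1360\right) + 32963} = \sqrt{\left(\left(-2 - \frac{5}{3}\right) + 1360\right) + 32963} = \sqrt{\left(- \frac{11}{3} + 1360\right) + 32963} = \sqrt{\frac{4069}{3} + 32963} = \sqrt{\frac{102958}{3}} = \frac{\sqrt{308874}}{3}$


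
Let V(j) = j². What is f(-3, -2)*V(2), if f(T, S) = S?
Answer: -8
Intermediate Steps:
f(-3, -2)*V(2) = -2*2² = -2*4 = -8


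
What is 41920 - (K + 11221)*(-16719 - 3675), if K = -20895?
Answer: -197249636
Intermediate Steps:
41920 - (K + 11221)*(-16719 - 3675) = 41920 - (-20895 + 11221)*(-16719 - 3675) = 41920 - (-9674)*(-20394) = 41920 - 1*197291556 = 41920 - 197291556 = -197249636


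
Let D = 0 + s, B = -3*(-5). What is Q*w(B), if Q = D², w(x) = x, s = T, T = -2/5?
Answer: 12/5 ≈ 2.4000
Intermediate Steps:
T = -⅖ (T = -2*⅕ = -⅖ ≈ -0.40000)
s = -⅖ ≈ -0.40000
B = 15
D = -⅖ (D = 0 - ⅖ = -⅖ ≈ -0.40000)
Q = 4/25 (Q = (-⅖)² = 4/25 ≈ 0.16000)
Q*w(B) = (4/25)*15 = 12/5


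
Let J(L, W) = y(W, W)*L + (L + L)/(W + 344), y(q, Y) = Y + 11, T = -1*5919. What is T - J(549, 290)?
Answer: -54260805/317 ≈ -1.7117e+5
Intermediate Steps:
T = -5919
y(q, Y) = 11 + Y
J(L, W) = L*(11 + W) + 2*L/(344 + W) (J(L, W) = (11 + W)*L + (L + L)/(W + 344) = L*(11 + W) + (2*L)/(344 + W) = L*(11 + W) + 2*L/(344 + W))
T - J(549, 290) = -5919 - 549*(3786 + 290**2 + 355*290)/(344 + 290) = -5919 - 549*(3786 + 84100 + 102950)/634 = -5919 - 549*190836/634 = -5919 - 1*52384482/317 = -5919 - 52384482/317 = -54260805/317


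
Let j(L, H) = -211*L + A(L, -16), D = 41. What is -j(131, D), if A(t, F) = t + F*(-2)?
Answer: 27478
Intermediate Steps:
A(t, F) = t - 2*F
j(L, H) = 32 - 210*L (j(L, H) = -211*L + (L - 2*(-16)) = -211*L + (L + 32) = -211*L + (32 + L) = 32 - 210*L)
-j(131, D) = -(32 - 210*131) = -(32 - 27510) = -1*(-27478) = 27478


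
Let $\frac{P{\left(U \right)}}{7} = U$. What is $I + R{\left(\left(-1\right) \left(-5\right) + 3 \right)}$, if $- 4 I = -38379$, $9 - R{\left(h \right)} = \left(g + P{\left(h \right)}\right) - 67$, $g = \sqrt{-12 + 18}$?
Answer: $\frac{38459}{4} - \sqrt{6} \approx 9612.3$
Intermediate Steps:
$P{\left(U \right)} = 7 U$
$g = \sqrt{6} \approx 2.4495$
$R{\left(h \right)} = 76 - \sqrt{6} - 7 h$ ($R{\left(h \right)} = 9 - \left(\left(\sqrt{6} + 7 h\right) - 67\right) = 9 - \left(-67 + \sqrt{6} + 7 h\right) = 76 - \sqrt{6} - 7 h$)
$I = \frac{38379}{4}$ ($I = \left(- \frac{1}{4}\right) \left(-38379\right) = \frac{38379}{4} \approx 9594.8$)
$I + R{\left(\left(-1\right) \left(-5\right) + 3 \right)} = \frac{38379}{4} - \left(-76 + \sqrt{6} + 7 \left(\left(-1\right) \left(-5\right) + 3\right)\right) = \frac{38379}{4} - \left(-76 + \sqrt{6} + 7 \left(5 + 3\right)\right) = \frac{38379}{4} - \left(-20 + \sqrt{6}\right) = \frac{38379}{4} + \left(20 - \sqrt{6}\right) = \frac{38459}{4} - \sqrt{6}$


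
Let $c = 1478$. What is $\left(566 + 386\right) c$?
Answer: $1407056$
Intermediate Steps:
$\left(566 + 386\right) c = \left(566 + 386\right) 1478 = 952 \cdot 1478 = 1407056$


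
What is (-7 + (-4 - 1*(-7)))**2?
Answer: 16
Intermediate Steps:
(-7 + (-4 - 1*(-7)))**2 = (-7 + (-4 + 7))**2 = (-7 + 3)**2 = (-4)**2 = 16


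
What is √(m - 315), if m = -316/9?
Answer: I*√3151/3 ≈ 18.711*I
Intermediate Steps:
m = -316/9 (m = -316*⅑ = -316/9 ≈ -35.111)
√(m - 315) = √(-316/9 - 315) = √(-3151/9) = I*√3151/3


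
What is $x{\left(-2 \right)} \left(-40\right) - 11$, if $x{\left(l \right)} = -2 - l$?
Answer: $-11$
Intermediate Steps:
$x{\left(-2 \right)} \left(-40\right) - 11 = \left(-2 - -2\right) \left(-40\right) - 11 = \left(-2 + 2\right) \left(-40\right) - 11 = 0 \left(-40\right) - 11 = 0 - 11 = -11$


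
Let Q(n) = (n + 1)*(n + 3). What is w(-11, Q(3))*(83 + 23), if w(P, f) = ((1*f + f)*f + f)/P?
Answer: -124656/11 ≈ -11332.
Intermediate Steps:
Q(n) = (1 + n)*(3 + n)
w(P, f) = (f + 2*f²)/P (w(P, f) = ((f + f)*f + f)/P = ((2*f)*f + f)/P = (2*f² + f)/P = (f + 2*f²)/P)
w(-11, Q(3))*(83 + 23) = ((3 + 3² + 4*3)*(1 + 2*(3 + 3² + 4*3))/(-11))*(83 + 23) = ((3 + 9 + 12)*(-1/11)*(1 + 2*(3 + 9 + 12)))*106 = (24*(-1/11)*(1 + 2*24))*106 = (24*(-1/11)*(1 + 48))*106 = (24*(-1/11)*49)*106 = -1176/11*106 = -124656/11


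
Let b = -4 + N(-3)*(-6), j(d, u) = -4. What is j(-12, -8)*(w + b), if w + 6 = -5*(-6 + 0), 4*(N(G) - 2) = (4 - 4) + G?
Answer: -50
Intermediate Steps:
N(G) = 2 + G/4 (N(G) = 2 + ((4 - 4) + G)/4 = 2 + (0 + G)/4 = 2 + G/4)
b = -23/2 (b = -4 + (2 + (1/4)*(-3))*(-6) = -4 + (2 - 3/4)*(-6) = -4 + (5/4)*(-6) = -4 - 15/2 = -23/2 ≈ -11.500)
w = 24 (w = -6 - 5*(-6 + 0) = -6 - 5*(-6) = -6 + 30 = 24)
j(-12, -8)*(w + b) = -4*(24 - 23/2) = -4*25/2 = -50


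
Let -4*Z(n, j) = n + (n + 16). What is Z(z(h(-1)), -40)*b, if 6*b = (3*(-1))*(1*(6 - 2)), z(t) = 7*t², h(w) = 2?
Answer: 36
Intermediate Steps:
Z(n, j) = -4 - n/2 (Z(n, j) = -(n + (n + 16))/4 = -(n + (16 + n))/4 = -(16 + 2*n)/4 = -4 - n/2)
b = -2 (b = ((3*(-1))*(1*(6 - 2)))/6 = (-3*4)/6 = (⅙)*(-12) = -2)
Z(z(h(-1)), -40)*b = (-4 - 7*2²/2)*(-2) = (-4 - 7*4/2)*(-2) = (-4 - ½*28)*(-2) = (-4 - 14)*(-2) = -18*(-2) = 36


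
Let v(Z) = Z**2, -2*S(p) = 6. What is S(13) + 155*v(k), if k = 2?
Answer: 617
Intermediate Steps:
S(p) = -3 (S(p) = -1/2*6 = -3)
S(13) + 155*v(k) = -3 + 155*2**2 = -3 + 155*4 = -3 + 620 = 617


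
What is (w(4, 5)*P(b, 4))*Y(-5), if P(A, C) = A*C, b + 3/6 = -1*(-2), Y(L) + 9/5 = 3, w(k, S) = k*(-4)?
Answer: -576/5 ≈ -115.20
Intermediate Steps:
w(k, S) = -4*k
Y(L) = 6/5 (Y(L) = -9/5 + 3 = 6/5)
b = 3/2 (b = -½ - 1*(-2) = -½ + 2 = 3/2 ≈ 1.5000)
(w(4, 5)*P(b, 4))*Y(-5) = ((-4*4)*((3/2)*4))*(6/5) = -16*6*(6/5) = -96*6/5 = -576/5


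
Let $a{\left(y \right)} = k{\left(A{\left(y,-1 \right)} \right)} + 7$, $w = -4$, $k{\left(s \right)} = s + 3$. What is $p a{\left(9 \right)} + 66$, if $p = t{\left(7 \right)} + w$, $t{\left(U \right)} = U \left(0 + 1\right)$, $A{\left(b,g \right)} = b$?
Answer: $123$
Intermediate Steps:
$t{\left(U \right)} = U$ ($t{\left(U \right)} = U 1 = U$)
$k{\left(s \right)} = 3 + s$
$a{\left(y \right)} = 10 + y$ ($a{\left(y \right)} = \left(3 + y\right) + 7 = 10 + y$)
$p = 3$ ($p = 7 - 4 = 3$)
$p a{\left(9 \right)} + 66 = 3 \left(10 + 9\right) + 66 = 3 \cdot 19 + 66 = 57 + 66 = 123$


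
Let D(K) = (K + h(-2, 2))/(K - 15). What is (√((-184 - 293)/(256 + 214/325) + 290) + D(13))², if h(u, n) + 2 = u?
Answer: (-375363 + √2004858409490)²/6957895396 ≈ 155.62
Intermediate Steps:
h(u, n) = -2 + u
D(K) = (-4 + K)/(-15 + K) (D(K) = (K + (-2 - 2))/(K - 15) = (K - 4)/(-15 + K) = (-4 + K)/(-15 + K))
(√((-184 - 293)/(256 + 214/325) + 290) + D(13))² = (√((-184 - 293)/(256 + 214/325) + 290) + (-4 + 13)/(-15 + 13))² = (√(-477/(256 + 214*(1/325)) + 290) + 9/(-2))² = (√(-477/(256 + 214/325) + 290) - ½*9)² = (√(-477/83414/325 + 290) - 9/2)² = (√(-477*325/83414 + 290) - 9/2)² = (√(-155025/83414 + 290) - 9/2)² = (√(24035035/83414) - 9/2)² = (√2004858409490/83414 - 9/2)² = (-9/2 + √2004858409490/83414)²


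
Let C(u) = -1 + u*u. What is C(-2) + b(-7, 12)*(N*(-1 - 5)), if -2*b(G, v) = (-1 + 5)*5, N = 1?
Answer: 63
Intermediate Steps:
b(G, v) = -10 (b(G, v) = -(-1 + 5)*5/2 = -2*5 = -½*20 = -10)
C(u) = -1 + u²
C(-2) + b(-7, 12)*(N*(-1 - 5)) = (-1 + (-2)²) - 10*(-1 - 5) = (-1 + 4) - 10*(-6) = 3 - 10*(-6) = 3 + 60 = 63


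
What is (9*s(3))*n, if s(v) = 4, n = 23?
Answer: 828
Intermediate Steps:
(9*s(3))*n = (9*4)*23 = 36*23 = 828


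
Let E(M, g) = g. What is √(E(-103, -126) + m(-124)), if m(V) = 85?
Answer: I*√41 ≈ 6.4031*I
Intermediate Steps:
√(E(-103, -126) + m(-124)) = √(-126 + 85) = √(-41) = I*√41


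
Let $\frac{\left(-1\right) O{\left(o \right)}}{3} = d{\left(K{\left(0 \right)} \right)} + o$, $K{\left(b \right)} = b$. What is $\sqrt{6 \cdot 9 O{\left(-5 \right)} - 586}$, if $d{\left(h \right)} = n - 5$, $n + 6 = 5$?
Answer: $2 \sqrt{299} \approx 34.583$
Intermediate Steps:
$n = -1$ ($n = -6 + 5 = -1$)
$d{\left(h \right)} = -6$ ($d{\left(h \right)} = -1 - 5 = -6$)
$O{\left(o \right)} = 18 - 3 o$ ($O{\left(o \right)} = - 3 \left(-6 + o\right) = 18 - 3 o$)
$\sqrt{6 \cdot 9 O{\left(-5 \right)} - 586} = \sqrt{6 \cdot 9 \left(18 - -15\right) - 586} = \sqrt{54 \left(18 + 15\right) - 586} = \sqrt{54 \cdot 33 - 586} = \sqrt{1782 - 586} = \sqrt{1196} = 2 \sqrt{299}$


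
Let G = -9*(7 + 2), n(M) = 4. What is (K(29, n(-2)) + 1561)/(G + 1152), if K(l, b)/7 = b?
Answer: 227/153 ≈ 1.4837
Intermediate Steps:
K(l, b) = 7*b
G = -81 (G = -9*9 = -81)
(K(29, n(-2)) + 1561)/(G + 1152) = (7*4 + 1561)/(-81 + 1152) = (28 + 1561)/1071 = 1589*(1/1071) = 227/153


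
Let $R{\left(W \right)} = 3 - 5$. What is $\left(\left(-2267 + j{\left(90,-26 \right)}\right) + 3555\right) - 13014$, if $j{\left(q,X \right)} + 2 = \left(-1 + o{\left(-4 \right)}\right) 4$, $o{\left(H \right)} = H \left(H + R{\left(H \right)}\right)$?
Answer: $-11636$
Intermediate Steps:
$R{\left(W \right)} = -2$ ($R{\left(W \right)} = 3 - 5 = -2$)
$o{\left(H \right)} = H \left(-2 + H\right)$ ($o{\left(H \right)} = H \left(H - 2\right) = H \left(-2 + H\right)$)
$j{\left(q,X \right)} = 90$ ($j{\left(q,X \right)} = -2 + \left(-1 - 4 \left(-2 - 4\right)\right) 4 = -2 + \left(-1 - -24\right) 4 = -2 + \left(-1 + 24\right) 4 = -2 + 23 \cdot 4 = -2 + 92 = 90$)
$\left(\left(-2267 + j{\left(90,-26 \right)}\right) + 3555\right) - 13014 = \left(\left(-2267 + 90\right) + 3555\right) - 13014 = \left(-2177 + 3555\right) - 13014 = 1378 - 13014 = -11636$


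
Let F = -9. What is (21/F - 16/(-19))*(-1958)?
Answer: 166430/57 ≈ 2919.8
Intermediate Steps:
(21/F - 16/(-19))*(-1958) = (21/(-9) - 16/(-19))*(-1958) = (21*(-⅑) - 16*(-1/19))*(-1958) = (-7/3 + 16/19)*(-1958) = -85/57*(-1958) = 166430/57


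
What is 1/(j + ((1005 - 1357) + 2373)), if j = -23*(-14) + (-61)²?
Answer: 1/6064 ≈ 0.00016491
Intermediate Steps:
j = 4043 (j = 322 + 3721 = 4043)
1/(j + ((1005 - 1357) + 2373)) = 1/(4043 + ((1005 - 1357) + 2373)) = 1/(4043 + (-352 + 2373)) = 1/(4043 + 2021) = 1/6064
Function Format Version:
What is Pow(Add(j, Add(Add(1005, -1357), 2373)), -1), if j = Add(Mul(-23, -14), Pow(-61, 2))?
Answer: Rational(1, 6064) ≈ 0.00016491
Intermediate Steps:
j = 4043 (j = Add(322, 3721) = 4043)
Pow(Add(j, Add(Add(1005, -1357), 2373)), -1) = Pow(Add(4043, Add(Add(1005, -1357), 2373)), -1) = Pow(Add(4043, Add(-352, 2373)), -1) = Pow(Add(4043, 2021), -1) = Pow(6064, -1) = Rational(1, 6064)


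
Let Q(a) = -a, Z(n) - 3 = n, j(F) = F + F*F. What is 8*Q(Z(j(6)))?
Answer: -360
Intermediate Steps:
j(F) = F + F²
Z(n) = 3 + n
8*Q(Z(j(6))) = 8*(-(3 + 6*(1 + 6))) = 8*(-(3 + 6*7)) = 8*(-(3 + 42)) = 8*(-1*45) = 8*(-45) = -360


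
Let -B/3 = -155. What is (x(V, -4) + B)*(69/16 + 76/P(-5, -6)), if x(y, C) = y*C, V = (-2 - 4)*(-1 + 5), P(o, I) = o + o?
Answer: -147543/80 ≈ -1844.3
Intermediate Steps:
P(o, I) = 2*o
V = -24 (V = -6*4 = -24)
x(y, C) = C*y
B = 465 (B = -3*(-155) = 465)
(x(V, -4) + B)*(69/16 + 76/P(-5, -6)) = (-4*(-24) + 465)*(69/16 + 76/((2*(-5)))) = (96 + 465)*(69*(1/16) + 76/(-10)) = 561*(69/16 + 76*(-⅒)) = 561*(69/16 - 38/5) = 561*(-263/80) = -147543/80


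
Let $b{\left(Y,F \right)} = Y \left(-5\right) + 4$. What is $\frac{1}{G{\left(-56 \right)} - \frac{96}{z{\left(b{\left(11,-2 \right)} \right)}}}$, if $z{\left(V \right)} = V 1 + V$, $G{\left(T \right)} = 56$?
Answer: $\frac{17}{968} \approx 0.017562$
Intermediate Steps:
$b{\left(Y,F \right)} = 4 - 5 Y$ ($b{\left(Y,F \right)} = - 5 Y + 4 = 4 - 5 Y$)
$z{\left(V \right)} = 2 V$ ($z{\left(V \right)} = V + V = 2 V$)
$\frac{1}{G{\left(-56 \right)} - \frac{96}{z{\left(b{\left(11,-2 \right)} \right)}}} = \frac{1}{56 - \frac{96}{2 \left(4 - 55\right)}} = \frac{1}{56 - \frac{96}{2 \left(-51\right)}} = \frac{1}{56 - \frac{96}{-102}} = \frac{1}{56 - - \frac{16}{17}} = \frac{1}{56 + \frac{16}{17}} = \frac{1}{\frac{968}{17}} = \frac{17}{968}$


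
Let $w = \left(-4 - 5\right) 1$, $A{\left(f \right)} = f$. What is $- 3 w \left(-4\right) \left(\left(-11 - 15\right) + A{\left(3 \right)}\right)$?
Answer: $2484$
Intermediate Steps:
$w = -9$ ($w = \left(-9\right) 1 = -9$)
$- 3 w \left(-4\right) \left(\left(-11 - 15\right) + A{\left(3 \right)}\right) = \left(-3\right) \left(-9\right) \left(-4\right) \left(\left(-11 - 15\right) + 3\right) = 27 \left(-4\right) \left(\left(-11 - 15\right) + 3\right) = - 108 \left(-26 + 3\right) = \left(-108\right) \left(-23\right) = 2484$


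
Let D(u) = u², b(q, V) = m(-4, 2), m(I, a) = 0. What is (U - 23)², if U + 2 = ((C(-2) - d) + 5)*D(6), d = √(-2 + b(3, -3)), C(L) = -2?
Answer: 4297 - 5976*I*√2 ≈ 4297.0 - 8451.3*I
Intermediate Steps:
b(q, V) = 0
d = I*√2 (d = √(-2 + 0) = √(-2) = I*√2 ≈ 1.4142*I)
U = 106 - 36*I*√2 (U = -2 + ((-2 - I*√2) + 5)*6² = -2 + ((-2 - I*√2) + 5)*36 = -2 + (3 - I*√2)*36 = -2 + (108 - 36*I*√2) = 106 - 36*I*√2 ≈ 106.0 - 50.912*I)
(U - 23)² = ((106 - 36*I*√2) - 23)² = (83 - 36*I*√2)²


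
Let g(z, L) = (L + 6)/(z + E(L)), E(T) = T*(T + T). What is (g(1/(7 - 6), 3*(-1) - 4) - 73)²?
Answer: 52243984/9801 ≈ 5330.5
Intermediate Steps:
E(T) = 2*T² (E(T) = T*(2*T) = 2*T²)
g(z, L) = (6 + L)/(z + 2*L²) (g(z, L) = (L + 6)/(z + 2*L²) = (6 + L)/(z + 2*L²))
(g(1/(7 - 6), 3*(-1) - 4) - 73)² = ((6 + (3*(-1) - 4))/(1/(7 - 6) + 2*(3*(-1) - 4)²) - 73)² = ((6 + (-3 - 4))/(1/1 + 2*(-3 - 4)²) - 73)² = ((6 - 7)/(1 + 2*(-7)²) - 73)² = (-1/(1 + 2*49) - 73)² = (-1/(1 + 98) - 73)² = (-1/99 - 73)² = (-7228/99)² = 52243984/9801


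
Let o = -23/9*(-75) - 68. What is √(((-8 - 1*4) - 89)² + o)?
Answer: √92922/3 ≈ 101.61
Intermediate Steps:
o = 371/3 (o = -23*⅑*(-75) - 68 = -23/9*(-75) - 68 = 575/3 - 68 = 371/3 ≈ 123.67)
√(((-8 - 1*4) - 89)² + o) = √(((-8 - 1*4) - 89)² + 371/3) = √(((-8 - 4) - 89)² + 371/3) = √((-12 - 89)² + 371/3) = √((-101)² + 371/3) = √(10201 + 371/3) = √(30974/3) = √92922/3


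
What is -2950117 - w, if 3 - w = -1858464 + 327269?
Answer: -4481315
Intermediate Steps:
w = 1531198 (w = 3 - (-1858464 + 327269) = 3 - 1*(-1531195) = 3 + 1531195 = 1531198)
-2950117 - w = -2950117 - 1*1531198 = -2950117 - 1531198 = -4481315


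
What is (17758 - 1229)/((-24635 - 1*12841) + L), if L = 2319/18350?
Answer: -303307150/687682281 ≈ -0.44106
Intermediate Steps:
L = 2319/18350 (L = 2319*(1/18350) = 2319/18350 ≈ 0.12638)
(17758 - 1229)/((-24635 - 1*12841) + L) = (17758 - 1229)/((-24635 - 1*12841) + 2319/18350) = 16529/((-24635 - 12841) + 2319/18350) = 16529/(-37476 + 2319/18350) = 16529/(-687682281/18350) = 16529*(-18350/687682281) = -303307150/687682281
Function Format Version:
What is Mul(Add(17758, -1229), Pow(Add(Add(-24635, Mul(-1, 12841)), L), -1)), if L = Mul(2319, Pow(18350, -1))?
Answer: Rational(-303307150, 687682281) ≈ -0.44106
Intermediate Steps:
L = Rational(2319, 18350) (L = Mul(2319, Rational(1, 18350)) = Rational(2319, 18350) ≈ 0.12638)
Mul(Add(17758, -1229), Pow(Add(Add(-24635, Mul(-1, 12841)), L), -1)) = Mul(Add(17758, -1229), Pow(Add(Add(-24635, Mul(-1, 12841)), Rational(2319, 18350)), -1)) = Mul(16529, Pow(Add(Add(-24635, -12841), Rational(2319, 18350)), -1)) = Mul(16529, Pow(Add(-37476, Rational(2319, 18350)), -1)) = Mul(16529, Pow(Rational(-687682281, 18350), -1)) = Mul(16529, Rational(-18350, 687682281)) = Rational(-303307150, 687682281)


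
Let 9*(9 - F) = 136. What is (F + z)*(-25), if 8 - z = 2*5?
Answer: 1825/9 ≈ 202.78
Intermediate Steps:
F = -55/9 (F = 9 - ⅑*136 = 9 - 136/9 = -55/9 ≈ -6.1111)
z = -2 (z = 8 - 2*5 = 8 - 1*10 = 8 - 10 = -2)
(F + z)*(-25) = (-55/9 - 2)*(-25) = -73/9*(-25) = 1825/9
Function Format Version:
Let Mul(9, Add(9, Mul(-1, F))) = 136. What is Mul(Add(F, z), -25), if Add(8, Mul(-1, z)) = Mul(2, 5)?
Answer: Rational(1825, 9) ≈ 202.78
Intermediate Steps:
F = Rational(-55, 9) (F = Add(9, Mul(Rational(-1, 9), 136)) = Add(9, Rational(-136, 9)) = Rational(-55, 9) ≈ -6.1111)
z = -2 (z = Add(8, Mul(-1, Mul(2, 5))) = Add(8, Mul(-1, 10)) = Add(8, -10) = -2)
Mul(Add(F, z), -25) = Mul(Add(Rational(-55, 9), -2), -25) = Mul(Rational(-73, 9), -25) = Rational(1825, 9)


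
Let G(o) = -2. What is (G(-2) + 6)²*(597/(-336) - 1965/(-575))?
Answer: 21131/805 ≈ 26.250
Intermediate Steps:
(G(-2) + 6)²*(597/(-336) - 1965/(-575)) = (-2 + 6)²*(597/(-336) - 1965/(-575)) = 4²*(597*(-1/336) - 1965*(-1/575)) = 16*(-199/112 + 393/115) = 16*(21131/12880) = 21131/805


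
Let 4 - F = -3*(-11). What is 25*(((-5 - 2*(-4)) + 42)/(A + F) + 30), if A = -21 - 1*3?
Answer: 38625/53 ≈ 728.77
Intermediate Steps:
A = -24 (A = -21 - 3 = -24)
F = -29 (F = 4 - (-3)*(-11) = 4 - 1*33 = 4 - 33 = -29)
25*(((-5 - 2*(-4)) + 42)/(A + F) + 30) = 25*(((-5 - 2*(-4)) + 42)/(-24 - 29) + 30) = 25*(((-5 + 8) + 42)/(-53) + 30) = 25*((3 + 42)*(-1/53) + 30) = 25*(45*(-1/53) + 30) = 25*(-45/53 + 30) = 25*(1545/53) = 38625/53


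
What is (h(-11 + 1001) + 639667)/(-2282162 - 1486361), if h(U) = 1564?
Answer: -641231/3768523 ≈ -0.17015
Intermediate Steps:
(h(-11 + 1001) + 639667)/(-2282162 - 1486361) = (1564 + 639667)/(-2282162 - 1486361) = 641231/(-3768523) = 641231*(-1/3768523) = -641231/3768523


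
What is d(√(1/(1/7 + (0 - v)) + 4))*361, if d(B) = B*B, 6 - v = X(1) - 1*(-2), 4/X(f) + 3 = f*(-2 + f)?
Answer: 46569/34 ≈ 1369.7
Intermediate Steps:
X(f) = 4/(-3 + f*(-2 + f))
v = 5 (v = 6 - (4/(-3 + 1² - 2*1) - 1*(-2)) = 6 - (4/(-3 + 1 - 2) + 2) = 6 - (4/(-4) + 2) = 6 - (4*(-¼) + 2) = 6 - (-1 + 2) = 6 - 1*1 = 6 - 1 = 5)
d(B) = B²
d(√(1/(1/7 + (0 - v)) + 4))*361 = (√(1/(1/7 + (0 - 1*5)) + 4))²*361 = (√(1/(⅐ + (0 - 5)) + 4))²*361 = (√(1/(⅐ - 5) + 4))²*361 = (√(1/(-34/7) + 4))²*361 = (√(-7/34 + 4))²*361 = (√(129/34))²*361 = (√4386/34)²*361 = (129/34)*361 = 46569/34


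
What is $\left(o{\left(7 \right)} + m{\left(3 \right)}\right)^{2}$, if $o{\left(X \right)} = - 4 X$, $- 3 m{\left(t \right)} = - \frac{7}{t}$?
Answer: $\frac{60025}{81} \approx 741.05$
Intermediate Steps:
$m{\left(t \right)} = \frac{7}{3 t}$ ($m{\left(t \right)} = - \frac{\left(-7\right) \frac{1}{t}}{3} = \frac{7}{3 t}$)
$\left(o{\left(7 \right)} + m{\left(3 \right)}\right)^{2} = \left(\left(-4\right) 7 + \frac{7}{3 \cdot 3}\right)^{2} = \left(-28 + \frac{7}{3} \cdot \frac{1}{3}\right)^{2} = \left(-28 + \frac{7}{9}\right)^{2} = \left(- \frac{245}{9}\right)^{2} = \frac{60025}{81}$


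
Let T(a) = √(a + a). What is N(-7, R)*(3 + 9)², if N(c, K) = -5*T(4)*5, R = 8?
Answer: -7200*√2 ≈ -10182.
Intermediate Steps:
T(a) = √2*√a (T(a) = √(2*a) = √2*√a)
N(c, K) = -50*√2 (N(c, K) = -5*√2*√4*5 = -5*√2*2*5 = -10*√2*5 = -50*√2)
N(-7, R)*(3 + 9)² = (-50*√2)*(3 + 9)² = -50*√2*12² = -50*√2*144 = -7200*√2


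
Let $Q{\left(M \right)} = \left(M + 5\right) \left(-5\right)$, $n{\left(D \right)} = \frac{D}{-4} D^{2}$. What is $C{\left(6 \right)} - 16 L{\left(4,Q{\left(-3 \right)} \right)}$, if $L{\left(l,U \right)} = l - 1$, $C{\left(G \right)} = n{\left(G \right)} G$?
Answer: $-372$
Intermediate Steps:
$n{\left(D \right)} = - \frac{D^{3}}{4}$ ($n{\left(D \right)} = D \left(- \frac{1}{4}\right) D^{2} = - \frac{D}{4} D^{2} = - \frac{D^{3}}{4}$)
$Q{\left(M \right)} = -25 - 5 M$ ($Q{\left(M \right)} = \left(5 + M\right) \left(-5\right) = -25 - 5 M$)
$C{\left(G \right)} = - \frac{G^{4}}{4}$ ($C{\left(G \right)} = - \frac{G^{3}}{4} G = - \frac{G^{4}}{4}$)
$L{\left(l,U \right)} = -1 + l$ ($L{\left(l,U \right)} = l - 1 = -1 + l$)
$C{\left(6 \right)} - 16 L{\left(4,Q{\left(-3 \right)} \right)} = - \frac{6^{4}}{4} - 16 \left(-1 + 4\right) = \left(- \frac{1}{4}\right) 1296 - 48 = -324 - 48 = -372$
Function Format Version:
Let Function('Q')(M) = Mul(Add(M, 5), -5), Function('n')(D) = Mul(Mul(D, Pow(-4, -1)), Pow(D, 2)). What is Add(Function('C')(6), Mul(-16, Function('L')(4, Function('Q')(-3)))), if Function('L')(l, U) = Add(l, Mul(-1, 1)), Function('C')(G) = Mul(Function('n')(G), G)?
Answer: -372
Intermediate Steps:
Function('n')(D) = Mul(Rational(-1, 4), Pow(D, 3)) (Function('n')(D) = Mul(Mul(D, Rational(-1, 4)), Pow(D, 2)) = Mul(Mul(Rational(-1, 4), D), Pow(D, 2)) = Mul(Rational(-1, 4), Pow(D, 3)))
Function('Q')(M) = Add(-25, Mul(-5, M)) (Function('Q')(M) = Mul(Add(5, M), -5) = Add(-25, Mul(-5, M)))
Function('C')(G) = Mul(Rational(-1, 4), Pow(G, 4)) (Function('C')(G) = Mul(Mul(Rational(-1, 4), Pow(G, 3)), G) = Mul(Rational(-1, 4), Pow(G, 4)))
Function('L')(l, U) = Add(-1, l) (Function('L')(l, U) = Add(l, -1) = Add(-1, l))
Add(Function('C')(6), Mul(-16, Function('L')(4, Function('Q')(-3)))) = Add(Mul(Rational(-1, 4), Pow(6, 4)), Mul(-16, Add(-1, 4))) = Add(Mul(Rational(-1, 4), 1296), Mul(-16, 3)) = Add(-324, -48) = -372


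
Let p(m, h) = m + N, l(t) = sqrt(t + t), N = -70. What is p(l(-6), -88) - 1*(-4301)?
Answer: 4231 + 2*I*sqrt(3) ≈ 4231.0 + 3.4641*I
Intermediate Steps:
l(t) = sqrt(2)*sqrt(t) (l(t) = sqrt(2*t) = sqrt(2)*sqrt(t))
p(m, h) = -70 + m (p(m, h) = m - 70 = -70 + m)
p(l(-6), -88) - 1*(-4301) = (-70 + sqrt(2)*sqrt(-6)) - 1*(-4301) = (-70 + sqrt(2)*(I*sqrt(6))) + 4301 = (-70 + 2*I*sqrt(3)) + 4301 = 4231 + 2*I*sqrt(3)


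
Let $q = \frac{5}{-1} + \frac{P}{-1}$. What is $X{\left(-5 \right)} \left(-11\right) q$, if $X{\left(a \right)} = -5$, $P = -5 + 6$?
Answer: $-330$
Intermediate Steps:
$P = 1$
$q = -6$ ($q = \frac{5}{-1} + 1 \frac{1}{-1} = 5 \left(-1\right) + 1 \left(-1\right) = -5 - 1 = -6$)
$X{\left(-5 \right)} \left(-11\right) q = \left(-5\right) \left(-11\right) \left(-6\right) = 55 \left(-6\right) = -330$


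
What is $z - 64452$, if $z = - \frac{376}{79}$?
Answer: $- \frac{5092084}{79} \approx -64457.0$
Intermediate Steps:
$z = - \frac{376}{79}$ ($z = \left(-376\right) \frac{1}{79} = - \frac{376}{79} \approx -4.7595$)
$z - 64452 = - \frac{376}{79} - 64452 = - \frac{5092084}{79}$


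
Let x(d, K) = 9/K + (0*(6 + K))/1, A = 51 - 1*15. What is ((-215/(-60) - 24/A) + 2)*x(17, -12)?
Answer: -59/16 ≈ -3.6875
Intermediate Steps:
A = 36 (A = 51 - 15 = 36)
x(d, K) = 9/K (x(d, K) = 9/K + 0*1 = 9/K + 0 = 9/K)
((-215/(-60) - 24/A) + 2)*x(17, -12) = ((-215/(-60) - 24/36) + 2)*(9/(-12)) = ((-215*(-1/60) - 24*1/36) + 2)*(9*(-1/12)) = ((43/12 - ⅔) + 2)*(-¾) = (35/12 + 2)*(-¾) = (59/12)*(-¾) = -59/16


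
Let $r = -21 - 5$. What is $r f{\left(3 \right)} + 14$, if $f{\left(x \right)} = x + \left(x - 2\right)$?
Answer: $-90$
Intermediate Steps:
$f{\left(x \right)} = -2 + 2 x$ ($f{\left(x \right)} = x + \left(-2 + x\right) = -2 + 2 x$)
$r = -26$ ($r = -21 - 5 = -26$)
$r f{\left(3 \right)} + 14 = - 26 \left(-2 + 2 \cdot 3\right) + 14 = - 26 \left(-2 + 6\right) + 14 = \left(-26\right) 4 + 14 = -104 + 14 = -90$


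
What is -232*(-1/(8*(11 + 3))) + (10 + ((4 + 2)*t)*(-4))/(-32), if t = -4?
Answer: -139/112 ≈ -1.2411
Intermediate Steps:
-232*(-1/(8*(11 + 3))) + (10 + ((4 + 2)*t)*(-4))/(-32) = -232*(-1/(8*(11 + 3))) + (10 + ((4 + 2)*(-4))*(-4))/(-32) = -232/((-8*14)) + (10 + (6*(-4))*(-4))*(-1/32) = -232/(-112) + (10 - 24*(-4))*(-1/32) = -232*(-1/112) + (10 + 96)*(-1/32) = 29/14 + 106*(-1/32) = 29/14 - 53/16 = -139/112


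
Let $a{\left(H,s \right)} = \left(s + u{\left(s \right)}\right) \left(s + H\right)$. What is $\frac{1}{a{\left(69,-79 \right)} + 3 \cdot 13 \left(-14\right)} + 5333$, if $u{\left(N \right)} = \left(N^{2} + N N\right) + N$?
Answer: $\frac{660150737}{123786} \approx 5333.0$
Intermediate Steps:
$u{\left(N \right)} = N + 2 N^{2}$ ($u{\left(N \right)} = \left(N^{2} + N^{2}\right) + N = 2 N^{2} + N = N + 2 N^{2}$)
$a{\left(H,s \right)} = \left(H + s\right) \left(s + s \left(1 + 2 s\right)\right)$ ($a{\left(H,s \right)} = \left(s + s \left(1 + 2 s\right)\right) \left(s + H\right) = \left(s + s \left(1 + 2 s\right)\right) \left(H + s\right) = \left(H + s\right) \left(s + s \left(1 + 2 s\right)\right)$)
$\frac{1}{a{\left(69,-79 \right)} + 3 \cdot 13 \left(-14\right)} + 5333 = \frac{1}{2 \left(-79\right) \left(69 - 79 + \left(-79\right)^{2} + 69 \left(-79\right)\right) + 3 \cdot 13 \left(-14\right)} + 5333 = \frac{1}{2 \left(-79\right) \left(69 - 79 + 6241 - 5451\right) + 39 \left(-14\right)} + 5333 = \frac{1}{2 \left(-79\right) 780 - 546} + 5333 = \frac{1}{-123240 - 546} + 5333 = \frac{1}{-123786} + 5333 = - \frac{1}{123786} + 5333 = \frac{660150737}{123786}$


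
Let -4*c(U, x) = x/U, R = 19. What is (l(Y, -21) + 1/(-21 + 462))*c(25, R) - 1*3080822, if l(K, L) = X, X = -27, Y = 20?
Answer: -67932011993/22050 ≈ -3.0808e+6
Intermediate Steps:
l(K, L) = -27
c(U, x) = -x/(4*U)
(l(Y, -21) + 1/(-21 + 462))*c(25, R) - 1*3080822 = (-27 + 1/(-21 + 462))*(-1/4*19/25) - 1*3080822 = (-27 + 1/441)*(-1/4*19*1/25) - 3080822 = (-27 + 1/441)*(-19/100) - 3080822 = -11906/441*(-19/100) - 3080822 = 113107/22050 - 3080822 = -67932011993/22050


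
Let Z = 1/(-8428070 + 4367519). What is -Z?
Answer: 1/4060551 ≈ 2.4627e-7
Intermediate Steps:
Z = -1/4060551 (Z = 1/(-4060551) = -1/4060551 ≈ -2.4627e-7)
-Z = -1*(-1/4060551) = 1/4060551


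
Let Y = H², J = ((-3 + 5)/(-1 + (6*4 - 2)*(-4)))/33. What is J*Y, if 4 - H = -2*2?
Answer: -128/2937 ≈ -0.043582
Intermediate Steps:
H = 8 (H = 4 - (-2)*2 = 4 - 1*(-4) = 4 + 4 = 8)
J = -2/2937 (J = (2/(-1 + (24 - 2)*(-4)))*(1/33) = (2/(-1 + 22*(-4)))*(1/33) = (2/(-1 - 88))*(1/33) = (2/(-89))*(1/33) = (2*(-1/89))*(1/33) = -2/89*1/33 = -2/2937 ≈ -0.00068097)
Y = 64 (Y = 8² = 64)
J*Y = -2/2937*64 = -128/2937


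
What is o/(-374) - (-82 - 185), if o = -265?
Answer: 100123/374 ≈ 267.71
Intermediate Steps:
o/(-374) - (-82 - 185) = -265/(-374) - (-82 - 185) = -265*(-1/374) - 1*(-267) = 265/374 + 267 = 100123/374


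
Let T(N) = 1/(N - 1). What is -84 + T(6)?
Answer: -419/5 ≈ -83.800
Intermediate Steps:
T(N) = 1/(-1 + N)
-84 + T(6) = -84 + 1/(-1 + 6) = -84 + 1/5 = -84 + ⅕ = -419/5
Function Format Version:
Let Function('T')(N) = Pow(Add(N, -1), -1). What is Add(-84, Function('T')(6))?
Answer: Rational(-419, 5) ≈ -83.800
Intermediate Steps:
Function('T')(N) = Pow(Add(-1, N), -1)
Add(-84, Function('T')(6)) = Add(-84, Pow(Add(-1, 6), -1)) = Add(-84, Pow(5, -1)) = Add(-84, Rational(1, 5)) = Rational(-419, 5)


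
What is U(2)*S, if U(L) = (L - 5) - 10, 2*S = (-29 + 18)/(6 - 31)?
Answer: -143/50 ≈ -2.8600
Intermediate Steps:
S = 11/50 (S = ((-29 + 18)/(6 - 31))/2 = (-11/(-25))/2 = (-11*(-1/25))/2 = (½)*(11/25) = 11/50 ≈ 0.22000)
U(L) = -15 + L (U(L) = (-5 + L) - 10 = -15 + L)
U(2)*S = (-15 + 2)*(11/50) = -13*11/50 = -143/50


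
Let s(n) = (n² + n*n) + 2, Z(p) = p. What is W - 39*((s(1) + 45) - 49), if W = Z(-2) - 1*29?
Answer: -31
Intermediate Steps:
s(n) = 2 + 2*n² (s(n) = (n² + n²) + 2 = 2*n² + 2 = 2 + 2*n²)
W = -31 (W = -2 - 1*29 = -2 - 29 = -31)
W - 39*((s(1) + 45) - 49) = -31 - 39*(((2 + 2*1²) + 45) - 49) = -31 - 39*(((2 + 2*1) + 45) - 49) = -31 - 39*(((2 + 2) + 45) - 49) = -31 - 39*((4 + 45) - 49) = -31 - 39*(49 - 49) = -31 - 39*0 = -31 + 0 = -31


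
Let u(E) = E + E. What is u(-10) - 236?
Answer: -256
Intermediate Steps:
u(E) = 2*E
u(-10) - 236 = 2*(-10) - 236 = -20 - 236 = -256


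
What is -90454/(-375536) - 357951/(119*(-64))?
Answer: 172337225/3648064 ≈ 47.241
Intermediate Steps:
-90454/(-375536) - 357951/(119*(-64)) = -90454*(-1/375536) - 357951/(-7616) = 923/3832 - 357951*(-1/7616) = 923/3832 + 357951/7616 = 172337225/3648064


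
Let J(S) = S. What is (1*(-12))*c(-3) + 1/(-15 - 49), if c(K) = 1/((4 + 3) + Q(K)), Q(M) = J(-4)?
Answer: -257/64 ≈ -4.0156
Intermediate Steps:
Q(M) = -4
c(K) = ⅓ (c(K) = 1/((4 + 3) - 4) = 1/(7 - 4) = 1/3 = ⅓)
(1*(-12))*c(-3) + 1/(-15 - 49) = (1*(-12))*(⅓) + 1/(-15 - 49) = -12*⅓ + 1/(-64) = -4 - 1/64 = -257/64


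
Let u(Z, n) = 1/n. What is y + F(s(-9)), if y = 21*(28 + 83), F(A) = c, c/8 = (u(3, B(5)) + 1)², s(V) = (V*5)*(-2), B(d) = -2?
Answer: 2333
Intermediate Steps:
s(V) = -10*V (s(V) = (5*V)*(-2) = -10*V)
c = 2 (c = 8*(1/(-2) + 1)² = 8*(-½ + 1)² = 8*(½)² = 8*(¼) = 2)
F(A) = 2
y = 2331 (y = 21*111 = 2331)
y + F(s(-9)) = 2331 + 2 = 2333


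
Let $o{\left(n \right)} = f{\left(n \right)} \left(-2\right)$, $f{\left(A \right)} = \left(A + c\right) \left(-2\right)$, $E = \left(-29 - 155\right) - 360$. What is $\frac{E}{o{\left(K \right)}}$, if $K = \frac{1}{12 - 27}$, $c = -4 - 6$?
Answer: $\frac{2040}{151} \approx 13.51$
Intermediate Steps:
$c = -10$ ($c = -4 - 6 = -10$)
$K = - \frac{1}{15}$ ($K = \frac{1}{-15} = - \frac{1}{15} \approx -0.066667$)
$E = -544$ ($E = -184 - 360 = -544$)
$f{\left(A \right)} = 20 - 2 A$ ($f{\left(A \right)} = \left(A - 10\right) \left(-2\right) = \left(-10 + A\right) \left(-2\right) = 20 - 2 A$)
$o{\left(n \right)} = -40 + 4 n$ ($o{\left(n \right)} = \left(20 - 2 n\right) \left(-2\right) = -40 + 4 n$)
$\frac{E}{o{\left(K \right)}} = - \frac{544}{-40 + 4 \left(- \frac{1}{15}\right)} = - \frac{544}{-40 - \frac{4}{15}} = - \frac{544}{- \frac{604}{15}} = \left(-544\right) \left(- \frac{15}{604}\right) = \frac{2040}{151}$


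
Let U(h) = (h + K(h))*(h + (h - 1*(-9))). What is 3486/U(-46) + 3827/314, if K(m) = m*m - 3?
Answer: 2632407/216346 ≈ 12.168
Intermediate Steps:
K(m) = -3 + m**2 (K(m) = m**2 - 3 = -3 + m**2)
U(h) = (9 + 2*h)*(-3 + h + h**2) (U(h) = (h + (-3 + h**2))*(h + (h - 1*(-9))) = (-3 + h + h**2)*(h + (h + 9)) = (-3 + h + h**2)*(h + (9 + h)) = (-3 + h + h**2)*(9 + 2*h) = (9 + 2*h)*(-3 + h + h**2))
3486/U(-46) + 3827/314 = 3486/(-27 + 2*(-46)**3 + 3*(-46) + 11*(-46)**2) + 3827/314 = 3486/(-27 + 2*(-97336) - 138 + 11*2116) + 3827*(1/314) = 3486/(-27 - 194672 - 138 + 23276) + 3827/314 = 3486/(-171561) + 3827/314 = 3486*(-1/171561) + 3827/314 = -14/689 + 3827/314 = 2632407/216346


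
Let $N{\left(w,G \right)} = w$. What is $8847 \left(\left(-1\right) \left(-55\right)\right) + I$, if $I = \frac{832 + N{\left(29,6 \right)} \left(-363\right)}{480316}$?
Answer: $\frac{233714551165}{480316} \approx 4.8659 \cdot 10^{5}$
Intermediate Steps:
$I = - \frac{9695}{480316}$ ($I = \frac{832 + 29 \left(-363\right)}{480316} = \left(832 - 10527\right) \frac{1}{480316} = \left(-9695\right) \frac{1}{480316} = - \frac{9695}{480316} \approx -0.020185$)
$8847 \left(\left(-1\right) \left(-55\right)\right) + I = 8847 \left(\left(-1\right) \left(-55\right)\right) - \frac{9695}{480316} = 8847 \cdot 55 - \frac{9695}{480316} = 486585 - \frac{9695}{480316} = \frac{233714551165}{480316}$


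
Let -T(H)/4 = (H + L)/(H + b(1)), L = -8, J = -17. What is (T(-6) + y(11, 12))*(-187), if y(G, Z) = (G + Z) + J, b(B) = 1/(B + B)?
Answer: 782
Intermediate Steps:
b(B) = 1/(2*B)
T(H) = -4*(-8 + H)/(1/2 + H) (T(H) = -4*(H - 8)/(H + (1/2)/1) = -4*(-8 + H)/(H + (1/2)*1) = -4*(-8 + H)/(H + 1/2) = -4*(-8 + H)/(1/2 + H))
y(G, Z) = -17 + G + Z (y(G, Z) = (G + Z) - 17 = -17 + G + Z)
(T(-6) + y(11, 12))*(-187) = (8*(8 - 1*(-6))/(1 + 2*(-6)) + (-17 + 11 + 12))*(-187) = (8*(8 + 6)/(1 - 12) + 6)*(-187) = (8*14/(-11) + 6)*(-187) = (8*(-1/11)*14 + 6)*(-187) = (-112/11 + 6)*(-187) = -46/11*(-187) = 782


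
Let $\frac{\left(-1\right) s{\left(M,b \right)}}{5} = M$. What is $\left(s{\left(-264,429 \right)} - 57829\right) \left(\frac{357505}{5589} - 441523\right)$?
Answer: $\frac{139425477453878}{5589} \approx 2.4946 \cdot 10^{10}$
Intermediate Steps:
$s{\left(M,b \right)} = - 5 M$
$\left(s{\left(-264,429 \right)} - 57829\right) \left(\frac{357505}{5589} - 441523\right) = \left(\left(-5\right) \left(-264\right) - 57829\right) \left(\frac{357505}{5589} - 441523\right) = \left(1320 - 57829\right) \left(357505 \cdot \frac{1}{5589} - 441523\right) = - 56509 \left(\frac{357505}{5589} - 441523\right) = \left(-56509\right) \left(- \frac{2467314542}{5589}\right) = \frac{139425477453878}{5589}$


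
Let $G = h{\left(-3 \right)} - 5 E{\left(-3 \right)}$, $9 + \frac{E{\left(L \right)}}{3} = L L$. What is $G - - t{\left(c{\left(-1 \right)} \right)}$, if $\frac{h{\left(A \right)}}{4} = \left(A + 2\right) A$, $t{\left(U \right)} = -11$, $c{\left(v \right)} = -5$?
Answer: $1$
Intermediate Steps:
$E{\left(L \right)} = -27 + 3 L^{2}$ ($E{\left(L \right)} = -27 + 3 L L = -27 + 3 L^{2}$)
$h{\left(A \right)} = 4 A \left(2 + A\right)$ ($h{\left(A \right)} = 4 \left(A + 2\right) A = 4 \left(2 + A\right) A = 4 A \left(2 + A\right)$)
$G = 12$ ($G = 4 \left(-3\right) \left(2 - 3\right) - 5 \left(-27 + 3 \left(-3\right)^{2}\right) = 4 \left(-3\right) \left(-1\right) - 5 \left(-27 + 3 \cdot 9\right) = 12 - 5 \left(-27 + 27\right) = 12 - 0 = 12 + 0 = 12$)
$G - - t{\left(c{\left(-1 \right)} \right)} = 12 - \left(-1\right) \left(-11\right) = 12 - 11 = 1$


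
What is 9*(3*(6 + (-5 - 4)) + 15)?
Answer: 54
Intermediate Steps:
9*(3*(6 + (-5 - 4)) + 15) = 9*(3*(6 - 9) + 15) = 9*(3*(-3) + 15) = 9*(-9 + 15) = 9*6 = 54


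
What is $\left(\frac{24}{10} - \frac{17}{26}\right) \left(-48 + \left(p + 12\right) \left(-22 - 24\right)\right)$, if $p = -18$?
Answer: $\frac{25878}{65} \approx 398.12$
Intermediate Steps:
$\left(\frac{24}{10} - \frac{17}{26}\right) \left(-48 + \left(p + 12\right) \left(-22 - 24\right)\right) = \left(\frac{24}{10} - \frac{17}{26}\right) \left(-48 + \left(-18 + 12\right) \left(-22 - 24\right)\right) = \left(24 \cdot \frac{1}{10} - \frac{17}{26}\right) \left(-48 - -276\right) = \left(\frac{12}{5} - \frac{17}{26}\right) \left(-48 + 276\right) = \frac{227}{130} \cdot 228 = \frac{25878}{65}$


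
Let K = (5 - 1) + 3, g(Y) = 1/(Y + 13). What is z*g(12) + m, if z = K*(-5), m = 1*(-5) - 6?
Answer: -62/5 ≈ -12.400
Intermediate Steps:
g(Y) = 1/(13 + Y)
m = -11 (m = -5 - 6 = -11)
K = 7 (K = 4 + 3 = 7)
z = -35 (z = 7*(-5) = -35)
z*g(12) + m = -35/(13 + 12) - 11 = -35/25 - 11 = -35*1/25 - 11 = -7/5 - 11 = -62/5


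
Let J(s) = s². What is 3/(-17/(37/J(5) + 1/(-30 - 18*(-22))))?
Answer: -39097/149600 ≈ -0.26134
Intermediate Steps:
3/(-17/(37/J(5) + 1/(-30 - 18*(-22)))) = 3/(-17/(37/(5²) + 1/(-30 - 18*(-22)))) = 3/(-17/(37/25 - 1/22/(-48))) = 3/(-17/(37*(1/25) - 1/48*(-1/22))) = 3/(-17/(37/25 + 1/1056)) = 3/(-17/39097/26400) = 3/(-17*26400/39097) = 3/(-448800/39097) = -39097/448800*3 = -39097/149600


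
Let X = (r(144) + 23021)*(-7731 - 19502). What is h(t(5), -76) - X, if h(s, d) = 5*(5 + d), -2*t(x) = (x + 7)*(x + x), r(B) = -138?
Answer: 623172384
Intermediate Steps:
t(x) = -x*(7 + x) (t(x) = -(x + 7)*(x + x)/2 = -(7 + x)*2*x/2 = -x*(7 + x))
h(s, d) = 25 + 5*d
X = -623172739 (X = (-138 + 23021)*(-7731 - 19502) = 22883*(-27233) = -623172739)
h(t(5), -76) - X = (25 + 5*(-76)) - 1*(-623172739) = (25 - 380) + 623172739 = -355 + 623172739 = 623172384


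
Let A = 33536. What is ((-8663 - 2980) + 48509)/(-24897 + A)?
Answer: 36866/8639 ≈ 4.2674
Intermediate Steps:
((-8663 - 2980) + 48509)/(-24897 + A) = ((-8663 - 2980) + 48509)/(-24897 + 33536) = (-11643 + 48509)/8639 = 36866*(1/8639) = 36866/8639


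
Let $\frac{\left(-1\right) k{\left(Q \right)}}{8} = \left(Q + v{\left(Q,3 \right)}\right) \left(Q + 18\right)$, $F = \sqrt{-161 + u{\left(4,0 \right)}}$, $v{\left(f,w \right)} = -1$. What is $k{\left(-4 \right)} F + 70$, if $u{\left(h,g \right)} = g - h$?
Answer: $70 + 560 i \sqrt{165} \approx 70.0 + 7193.3 i$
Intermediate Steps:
$F = i \sqrt{165}$ ($F = \sqrt{-161 + \left(0 - 4\right)} = \sqrt{-161 - 4} = \sqrt{-165} = i \sqrt{165} \approx 12.845 i$)
$k{\left(Q \right)} = - 8 \left(-1 + Q\right) \left(18 + Q\right)$ ($k{\left(Q \right)} = - 8 \left(Q - 1\right) \left(Q + 18\right) = - 8 \left(-1 + Q\right) \left(18 + Q\right)$)
$k{\left(-4 \right)} F + 70 = \left(144 - -544 - 8 \left(-4\right)^{2}\right) i \sqrt{165} + 70 = \left(144 + 544 - 128\right) i \sqrt{165} + 70 = 560 i \sqrt{165} + 70 = 70 + 560 i \sqrt{165}$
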